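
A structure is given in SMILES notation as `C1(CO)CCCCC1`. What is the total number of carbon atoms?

Atom tally by fragment:
  cyclohexane ring core → C:6 H:12
  (− 1 ring H displaced by substituents)
  + CH2OH → C:1 H:3 O:1
Element totals:
  C: 7
  H: 14
  O: 1

7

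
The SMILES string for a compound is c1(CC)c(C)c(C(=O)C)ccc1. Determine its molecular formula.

C11H14O

Atom tally by fragment:
  benzene ring core → C:6 H:6
  (− 3 ring H displaced by substituents)
  + C2H5 → C:2 H:5
  + CH3 → C:1 H:3
  + COCH3 → C:2 H:3 O:1
Element totals:
  C: 11
  H: 14
  O: 1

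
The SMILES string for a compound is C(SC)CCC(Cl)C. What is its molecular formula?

Atom tally by fragment:
  CH3SCH2 → C:2 H:5 S:1
  CH2 → C:1 H:2
  CH2 → C:1 H:2
  CH(Cl) → C:1 H:1 Cl:1
  CH3 → C:1 H:3
Element totals:
  C: 6
  H: 13
  Cl: 1
  S: 1

C6H13ClS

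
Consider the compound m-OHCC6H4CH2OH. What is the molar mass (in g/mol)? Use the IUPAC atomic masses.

136.15 g/mol

Atom tally by fragment:
  benzene ring core → C:6 H:6
  (− 2 ring H displaced by substituents)
  + CHO → C:1 H:1 O:1
  + CH2OH → C:1 H:3 O:1
Element totals:
  C: 8
  H: 8
  O: 2
Molecular formula: C8H8O2.
  M = 8(12.011) + 8(1.008) + 2(15.999)
    = 96.088 + 8.064 + 31.998 = 136.150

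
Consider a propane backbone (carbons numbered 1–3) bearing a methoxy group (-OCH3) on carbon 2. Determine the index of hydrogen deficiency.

0

Atom tally by fragment:
  CH3 → C:1 H:3
  CH(OCH3) → C:2 H:4 O:1
  CH3 → C:1 H:3
Element totals:
  C: 4
  H: 10
  O: 1
Molecular formula: C4H10O.
DoU = (2C + 2 + N − H − X) / 2 = (2·4 + 2 + 0 − 10 − 0) / 2 = 0.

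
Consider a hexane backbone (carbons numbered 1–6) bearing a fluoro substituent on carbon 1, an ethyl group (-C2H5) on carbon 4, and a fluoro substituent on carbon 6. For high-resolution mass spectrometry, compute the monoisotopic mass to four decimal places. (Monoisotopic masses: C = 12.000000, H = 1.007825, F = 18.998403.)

Atom tally by fragment:
  FCH2 → C:1 H:2 F:1
  CH2 → C:1 H:2
  CH2 → C:1 H:2
  CH(C2H5) → C:3 H:6
  CH2 → C:1 H:2
  CH2F → C:1 H:2 F:1
Element totals:
  C: 8
  H: 16
  F: 2
Molecular formula: C8H16F2.
  M = 8(12.0) + 16(1.007825) + 2(18.998403)
    = 96.000000 + 16.125200 + 37.996806 = 150.122006

150.1220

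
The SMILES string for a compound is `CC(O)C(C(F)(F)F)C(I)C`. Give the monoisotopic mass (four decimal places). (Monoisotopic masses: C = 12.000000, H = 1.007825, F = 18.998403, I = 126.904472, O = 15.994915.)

281.9728

Atom tally by fragment:
  CH3 → C:1 H:3
  CH(OH) → C:1 H:2 O:1
  CH(CF3) → C:2 H:1 F:3
  CH(I) → C:1 H:1 I:1
  CH3 → C:1 H:3
Element totals:
  C: 6
  H: 10
  F: 3
  I: 1
  O: 1
Molecular formula: C6H10F3IO.
  M = 6(12.0) + 10(1.007825) + 3(18.998403) + 126.904472 + 15.994915
    = 72.000000 + 10.078250 + 56.995209 + 126.904472 + 15.994915 = 281.972846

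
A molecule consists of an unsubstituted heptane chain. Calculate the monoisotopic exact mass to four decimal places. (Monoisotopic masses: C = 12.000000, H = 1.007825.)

100.1252

Atom tally by fragment:
  CH3 → C:1 H:3
  CH2 → C:1 H:2
  CH2 → C:1 H:2
  CH2 → C:1 H:2
  CH2 → C:1 H:2
  CH2 → C:1 H:2
  CH3 → C:1 H:3
Element totals:
  C: 7
  H: 16
Molecular formula: C7H16.
  M = 7(12.0) + 16(1.007825)
    = 84.000000 + 16.125200 = 100.125200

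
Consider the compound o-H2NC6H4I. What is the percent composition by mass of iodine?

Atom tally by fragment:
  benzene ring core → C:6 H:6
  (− 2 ring H displaced by substituents)
  + NH2 → N:1 H:2
  + I → I:1
Element totals:
  C: 6
  H: 6
  I: 1
  N: 1
Molecular formula: C6H6IN.
Molar mass = 219.025 g/mol.
Mass from I: 1 × 126.904 = 126.904 g/mol.
%I = 126.904 / 219.025 × 100 = 57.94%.

57.94%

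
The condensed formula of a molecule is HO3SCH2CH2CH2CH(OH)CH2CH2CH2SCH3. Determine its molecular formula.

Atom tally by fragment:
  HO3SCH2 → C:1 H:3 S:1 O:3
  CH2 → C:1 H:2
  CH2 → C:1 H:2
  CH(OH) → C:1 H:2 O:1
  CH2 → C:1 H:2
  CH2 → C:1 H:2
  CH2SCH3 → C:2 H:5 S:1
Element totals:
  C: 8
  H: 18
  O: 4
  S: 2

C8H18O4S2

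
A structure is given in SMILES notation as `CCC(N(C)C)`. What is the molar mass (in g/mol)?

87.17 g/mol

Atom tally by fragment:
  CH3 → C:1 H:3
  CH2 → C:1 H:2
  CH2N(CH3)2 → C:3 H:8 N:1
Element totals:
  C: 5
  H: 13
  N: 1
Molecular formula: C5H13N.
  M = 5(12.011) + 13(1.008) + 14.007
    = 60.055 + 13.104 + 14.007 = 87.166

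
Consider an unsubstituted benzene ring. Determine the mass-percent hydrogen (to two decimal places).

Atom tally by fragment:
  benzene ring core → C:6 H:6
Element totals:
  C: 6
  H: 6
Molecular formula: C6H6.
Molar mass = 78.114 g/mol.
Mass from H: 6 × 1.008 = 6.048 g/mol.
%H = 6.048 / 78.114 × 100 = 7.74%.

7.74%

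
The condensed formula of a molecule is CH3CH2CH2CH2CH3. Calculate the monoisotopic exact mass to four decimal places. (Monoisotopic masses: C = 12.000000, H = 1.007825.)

Atom tally by fragment:
  CH3 → C:1 H:3
  CH2 → C:1 H:2
  CH2 → C:1 H:2
  CH2 → C:1 H:2
  CH3 → C:1 H:3
Element totals:
  C: 5
  H: 12
Molecular formula: C5H12.
  M = 5(12.0) + 12(1.007825)
    = 60.000000 + 12.093900 = 72.093900

72.0939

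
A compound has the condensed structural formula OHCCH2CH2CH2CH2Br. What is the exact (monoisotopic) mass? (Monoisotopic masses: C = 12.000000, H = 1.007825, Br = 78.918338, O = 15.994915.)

163.9837

Atom tally by fragment:
  OHCCH2 → C:2 H:3 O:1
  CH2 → C:1 H:2
  CH2 → C:1 H:2
  CH2Br → C:1 H:2 Br:1
Element totals:
  C: 5
  H: 9
  Br: 1
  O: 1
Molecular formula: C5H9BrO.
  M = 5(12.0) + 9(1.007825) + 78.918338 + 15.994915
    = 60.000000 + 9.070425 + 78.918338 + 15.994915 = 163.983678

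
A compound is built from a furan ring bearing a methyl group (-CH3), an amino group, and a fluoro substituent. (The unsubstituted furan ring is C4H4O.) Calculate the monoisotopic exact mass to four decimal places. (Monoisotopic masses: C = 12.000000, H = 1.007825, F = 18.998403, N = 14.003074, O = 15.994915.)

115.0433

Atom tally by fragment:
  furan ring core → C:4 H:4 O:1
  (− 3 ring H displaced by substituents)
  + CH3 → C:1 H:3
  + NH2 → N:1 H:2
  + F → F:1
Element totals:
  C: 5
  H: 6
  F: 1
  N: 1
  O: 1
Molecular formula: C5H6FNO.
  M = 5(12.0) + 6(1.007825) + 18.998403 + 14.003074 + 15.994915
    = 60.000000 + 6.046950 + 18.998403 + 14.003074 + 15.994915 = 115.043342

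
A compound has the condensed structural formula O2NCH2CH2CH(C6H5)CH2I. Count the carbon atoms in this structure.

10

Atom tally by fragment:
  O2NCH2 → C:1 H:2 N:1 O:2
  CH2 → C:1 H:2
  CH(C6H5) → C:7 H:6
  CH2I → C:1 H:2 I:1
Element totals:
  C: 10
  H: 12
  I: 1
  N: 1
  O: 2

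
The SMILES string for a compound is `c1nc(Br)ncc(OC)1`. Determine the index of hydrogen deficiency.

4

Atom tally by fragment:
  pyrimidine ring core → C:4 H:4 N:2
  (− 2 ring H displaced by substituents)
  + Br → Br:1
  + OCH3 → C:1 H:3 O:1
Element totals:
  C: 5
  H: 5
  Br: 1
  N: 2
  O: 1
Molecular formula: C5H5BrN2O.
DoU = (2C + 2 + N − H − X) / 2 = (2·5 + 2 + 2 − 5 − 1) / 2 = 4.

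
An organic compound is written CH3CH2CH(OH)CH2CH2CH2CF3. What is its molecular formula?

Atom tally by fragment:
  CH3 → C:1 H:3
  CH2 → C:1 H:2
  CH(OH) → C:1 H:2 O:1
  CH2 → C:1 H:2
  CH2 → C:1 H:2
  CH2CF3 → C:2 H:2 F:3
Element totals:
  C: 7
  H: 13
  F: 3
  O: 1

C7H13F3O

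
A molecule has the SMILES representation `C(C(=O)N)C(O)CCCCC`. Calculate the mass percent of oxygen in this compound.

20.10%

Atom tally by fragment:
  H2NOCCH2 → C:2 H:4 O:1 N:1
  CH(OH) → C:1 H:2 O:1
  CH2 → C:1 H:2
  CH2 → C:1 H:2
  CH2 → C:1 H:2
  CH2 → C:1 H:2
  CH3 → C:1 H:3
Element totals:
  C: 8
  H: 17
  N: 1
  O: 2
Molecular formula: C8H17NO2.
Molar mass = 159.229 g/mol.
Mass from O: 2 × 15.999 = 31.998 g/mol.
%O = 31.998 / 159.229 × 100 = 20.10%.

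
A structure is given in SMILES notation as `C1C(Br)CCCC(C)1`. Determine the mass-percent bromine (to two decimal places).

Atom tally by fragment:
  cyclohexane ring core → C:6 H:12
  (− 2 ring H displaced by substituents)
  + Br → Br:1
  + CH3 → C:1 H:3
Element totals:
  C: 7
  H: 13
  Br: 1
Molecular formula: C7H13Br.
Molar mass = 177.085 g/mol.
Mass from Br: 1 × 79.904 = 79.904 g/mol.
%Br = 79.904 / 177.085 × 100 = 45.12%.

45.12%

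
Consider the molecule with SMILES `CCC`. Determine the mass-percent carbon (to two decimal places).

81.71%

Atom tally by fragment:
  CH3 → C:1 H:3
  CH2 → C:1 H:2
  CH3 → C:1 H:3
Element totals:
  C: 3
  H: 8
Molecular formula: C3H8.
Molar mass = 44.097 g/mol.
Mass from C: 3 × 12.011 = 36.033 g/mol.
%C = 36.033 / 44.097 × 100 = 81.71%.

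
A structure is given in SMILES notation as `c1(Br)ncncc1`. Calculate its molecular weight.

Atom tally by fragment:
  pyrimidine ring core → C:4 H:4 N:2
  (− 1 ring H displaced by substituents)
  + Br → Br:1
Element totals:
  C: 4
  H: 3
  Br: 1
  N: 2
Molecular formula: C4H3BrN2.
  M = 4(12.011) + 3(1.008) + 79.904 + 2(14.007)
    = 48.044 + 3.024 + 79.904 + 28.014 = 158.986

158.99 g/mol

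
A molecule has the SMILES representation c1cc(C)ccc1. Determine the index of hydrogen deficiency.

Atom tally by fragment:
  benzene ring core → C:6 H:6
  (− 1 ring H displaced by substituents)
  + CH3 → C:1 H:3
Element totals:
  C: 7
  H: 8
Molecular formula: C7H8.
DoU = (2C + 2 + N − H − X) / 2 = (2·7 + 2 + 0 − 8 − 0) / 2 = 4.

4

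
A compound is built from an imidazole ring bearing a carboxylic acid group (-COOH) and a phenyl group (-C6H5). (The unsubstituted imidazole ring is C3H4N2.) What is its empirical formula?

Atom tally by fragment:
  imidazole ring core → C:3 H:4 N:2
  (− 2 ring H displaced by substituents)
  + COOH → C:1 H:1 O:2
  + C6H5 → C:6 H:5
Element totals:
  C: 10
  H: 8
  N: 2
  O: 2
Molecular formula: C10H8N2O2.
gcd of subscripts = 2; dividing each by 2:
  C: 10/2 = 5
  H: 8/2 = 4
  N: 2/2 = 1
  O: 2/2 = 1

C5H4NO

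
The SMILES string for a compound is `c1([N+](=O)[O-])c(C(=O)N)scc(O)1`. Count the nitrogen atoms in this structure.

2

Atom tally by fragment:
  thiophene ring core → C:4 H:4 S:1
  (− 3 ring H displaced by substituents)
  + NO2 → N:1 O:2
  + CONH2 → C:1 H:2 O:1 N:1
  + OH → O:1 H:1
Element totals:
  C: 5
  H: 4
  N: 2
  O: 4
  S: 1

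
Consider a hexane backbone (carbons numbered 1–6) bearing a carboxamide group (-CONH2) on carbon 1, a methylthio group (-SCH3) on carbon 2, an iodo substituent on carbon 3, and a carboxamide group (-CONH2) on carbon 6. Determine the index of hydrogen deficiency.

2

Atom tally by fragment:
  H2NOCCH2 → C:2 H:4 O:1 N:1
  CH(SCH3) → C:2 H:4 S:1
  CH(I) → C:1 H:1 I:1
  CH2 → C:1 H:2
  CH2 → C:1 H:2
  CH2CONH2 → C:2 H:4 O:1 N:1
Element totals:
  C: 9
  H: 17
  I: 1
  N: 2
  O: 2
  S: 1
Molecular formula: C9H17IN2O2S.
DoU = (2C + 2 + N − H − X) / 2 = (2·9 + 2 + 2 − 17 − 1) / 2 = 2.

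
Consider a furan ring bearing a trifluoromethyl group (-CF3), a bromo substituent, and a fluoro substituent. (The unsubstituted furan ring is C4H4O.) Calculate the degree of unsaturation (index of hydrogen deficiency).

3

Atom tally by fragment:
  furan ring core → C:4 H:4 O:1
  (− 3 ring H displaced by substituents)
  + CF3 → C:1 F:3
  + Br → Br:1
  + F → F:1
Element totals:
  C: 5
  H: 1
  Br: 1
  F: 4
  O: 1
Molecular formula: C5HBrF4O.
DoU = (2C + 2 + N − H − X) / 2 = (2·5 + 2 + 0 − 1 − 5) / 2 = 3.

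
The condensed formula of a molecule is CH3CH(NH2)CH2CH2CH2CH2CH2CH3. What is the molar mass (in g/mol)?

129.25 g/mol

Element totals:
  C: 8
  H: 19
  N: 1
Molecular formula: C8H19N.
  M = 8(12.011) + 19(1.008) + 14.007
    = 96.088 + 19.152 + 14.007 = 129.247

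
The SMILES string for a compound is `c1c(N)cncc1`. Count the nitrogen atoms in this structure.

2

Atom tally by fragment:
  pyridine ring core → C:5 H:5 N:1
  (− 1 ring H displaced by substituents)
  + NH2 → N:1 H:2
Element totals:
  C: 5
  H: 6
  N: 2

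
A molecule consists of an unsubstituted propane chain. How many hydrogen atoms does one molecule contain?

8

Atom tally by fragment:
  CH3 → C:1 H:3
  CH2 → C:1 H:2
  CH3 → C:1 H:3
Element totals:
  C: 3
  H: 8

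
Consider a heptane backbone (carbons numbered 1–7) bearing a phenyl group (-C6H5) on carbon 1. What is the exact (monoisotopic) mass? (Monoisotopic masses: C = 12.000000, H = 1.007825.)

Atom tally by fragment:
  C6H5CH2 → C:7 H:7
  CH2 → C:1 H:2
  CH2 → C:1 H:2
  CH2 → C:1 H:2
  CH2 → C:1 H:2
  CH2 → C:1 H:2
  CH3 → C:1 H:3
Element totals:
  C: 13
  H: 20
Molecular formula: C13H20.
  M = 13(12.0) + 20(1.007825)
    = 156.000000 + 20.156500 = 176.156500

176.1565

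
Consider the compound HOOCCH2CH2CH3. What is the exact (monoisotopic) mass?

88.0524

Atom tally by fragment:
  HOOCCH2 → C:2 H:3 O:2
  CH2 → C:1 H:2
  CH3 → C:1 H:3
Element totals:
  C: 4
  H: 8
  O: 2
Molecular formula: C4H8O2.
  M = 4(12.0) + 8(1.007825) + 2(15.994915)
    = 48.000000 + 8.062600 + 31.989830 = 88.052430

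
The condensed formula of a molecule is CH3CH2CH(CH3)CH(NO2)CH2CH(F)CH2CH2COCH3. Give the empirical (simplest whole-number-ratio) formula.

Element totals:
  C: 11
  H: 20
  F: 1
  N: 1
  O: 3
Molecular formula: C11H20FNO3.
gcd of subscripts (11, 1, 20, 1, 3) = 1, so the empirical formula equals the molecular formula.

C11H20FNO3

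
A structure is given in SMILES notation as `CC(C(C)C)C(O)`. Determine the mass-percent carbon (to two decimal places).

Atom tally by fragment:
  CH3 → C:1 H:3
  CH(CH(CH3)2) → C:4 H:8
  CH2OH → C:1 H:3 O:1
Element totals:
  C: 6
  H: 14
  O: 1
Molecular formula: C6H14O.
Molar mass = 102.177 g/mol.
Mass from C: 6 × 12.011 = 72.066 g/mol.
%C = 72.066 / 102.177 × 100 = 70.53%.

70.53%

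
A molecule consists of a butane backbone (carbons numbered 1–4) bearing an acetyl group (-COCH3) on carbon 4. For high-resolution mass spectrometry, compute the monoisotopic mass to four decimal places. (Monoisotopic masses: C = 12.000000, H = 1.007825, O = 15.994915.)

100.0888

Atom tally by fragment:
  CH3 → C:1 H:3
  CH2 → C:1 H:2
  CH2 → C:1 H:2
  CH2COCH3 → C:3 H:5 O:1
Element totals:
  C: 6
  H: 12
  O: 1
Molecular formula: C6H12O.
  M = 6(12.0) + 12(1.007825) + 15.994915
    = 72.000000 + 12.093900 + 15.994915 = 100.088815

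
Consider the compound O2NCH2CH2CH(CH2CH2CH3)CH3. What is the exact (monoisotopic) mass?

145.1103

Atom tally by fragment:
  O2NCH2 → C:1 H:2 N:1 O:2
  CH2 → C:1 H:2
  CH(CH2CH2CH3) → C:4 H:8
  CH3 → C:1 H:3
Element totals:
  C: 7
  H: 15
  N: 1
  O: 2
Molecular formula: C7H15NO2.
  M = 7(12.0) + 15(1.007825) + 14.003074 + 2(15.994915)
    = 84.000000 + 15.117375 + 14.003074 + 31.989830 = 145.110279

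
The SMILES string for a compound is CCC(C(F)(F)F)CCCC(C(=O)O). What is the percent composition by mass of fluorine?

26.86%

Atom tally by fragment:
  CH3 → C:1 H:3
  CH2 → C:1 H:2
  CH(CF3) → C:2 H:1 F:3
  CH2 → C:1 H:2
  CH2 → C:1 H:2
  CH2 → C:1 H:2
  CH2COOH → C:2 H:3 O:2
Element totals:
  C: 9
  H: 15
  F: 3
  O: 2
Molecular formula: C9H15F3O2.
Molar mass = 212.211 g/mol.
Mass from F: 3 × 18.998 = 56.994 g/mol.
%F = 56.994 / 212.211 × 100 = 26.86%.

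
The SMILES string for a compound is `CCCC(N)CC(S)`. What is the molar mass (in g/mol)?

Atom tally by fragment:
  CH3 → C:1 H:3
  CH2 → C:1 H:2
  CH2 → C:1 H:2
  CH(NH2) → C:1 H:3 N:1
  CH2 → C:1 H:2
  CH2SH → C:1 H:3 S:1
Element totals:
  C: 6
  H: 15
  N: 1
  S: 1
Molecular formula: C6H15NS.
  M = 6(12.011) + 15(1.008) + 14.007 + 32.06
    = 72.066 + 15.120 + 14.007 + 32.060 = 133.253

133.25 g/mol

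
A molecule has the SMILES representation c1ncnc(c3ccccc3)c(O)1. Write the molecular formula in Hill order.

C10H8N2O

Atom tally by fragment:
  pyrimidine ring core → C:4 H:4 N:2
  (− 2 ring H displaced by substituents)
  + C6H5 → C:6 H:5
  + OH → O:1 H:1
Element totals:
  C: 10
  H: 8
  N: 2
  O: 1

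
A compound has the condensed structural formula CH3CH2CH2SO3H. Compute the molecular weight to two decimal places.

Atom tally by fragment:
  CH3 → C:1 H:3
  CH2 → C:1 H:2
  CH2SO3H → C:1 H:3 S:1 O:3
Element totals:
  C: 3
  H: 8
  O: 3
  S: 1
Molecular formula: C3H8O3S.
  M = 3(12.011) + 8(1.008) + 3(15.999) + 32.06
    = 36.033 + 8.064 + 47.997 + 32.060 = 124.154

124.15 g/mol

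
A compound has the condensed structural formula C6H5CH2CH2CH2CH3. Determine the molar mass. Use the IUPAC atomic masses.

134.22 g/mol

Atom tally by fragment:
  C6H5CH2 → C:7 H:7
  CH2 → C:1 H:2
  CH2 → C:1 H:2
  CH3 → C:1 H:3
Element totals:
  C: 10
  H: 14
Molecular formula: C10H14.
  M = 10(12.011) + 14(1.008)
    = 120.110 + 14.112 = 134.222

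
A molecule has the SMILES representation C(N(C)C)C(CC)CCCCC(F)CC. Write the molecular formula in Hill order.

Atom tally by fragment:
  (CH3)2NCH2 → C:3 H:8 N:1
  CH(C2H5) → C:3 H:6
  CH2 → C:1 H:2
  CH2 → C:1 H:2
  CH2 → C:1 H:2
  CH2 → C:1 H:2
  CH(F) → C:1 H:1 F:1
  CH2 → C:1 H:2
  CH3 → C:1 H:3
Element totals:
  C: 13
  H: 28
  F: 1
  N: 1

C13H28FN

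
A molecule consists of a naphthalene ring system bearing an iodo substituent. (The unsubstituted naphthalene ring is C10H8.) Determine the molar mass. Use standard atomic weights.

254.07 g/mol

Atom tally by fragment:
  naphthalene ring system core → C:10 H:8
  (− 1 ring H displaced by substituents)
  + I → I:1
Element totals:
  C: 10
  H: 7
  I: 1
Molecular formula: C10H7I.
  M = 10(12.011) + 7(1.008) + 126.904
    = 120.110 + 7.056 + 126.904 = 254.070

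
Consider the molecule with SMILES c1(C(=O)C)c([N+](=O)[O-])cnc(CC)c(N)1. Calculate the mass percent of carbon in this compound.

51.67%

Atom tally by fragment:
  pyridine ring core → C:5 H:5 N:1
  (− 4 ring H displaced by substituents)
  + COCH3 → C:2 H:3 O:1
  + NO2 → N:1 O:2
  + C2H5 → C:2 H:5
  + NH2 → N:1 H:2
Element totals:
  C: 9
  H: 11
  N: 3
  O: 3
Molecular formula: C9H11N3O3.
Molar mass = 209.205 g/mol.
Mass from C: 9 × 12.011 = 108.099 g/mol.
%C = 108.099 / 209.205 × 100 = 51.67%.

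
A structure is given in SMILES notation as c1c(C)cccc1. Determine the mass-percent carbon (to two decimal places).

Atom tally by fragment:
  benzene ring core → C:6 H:6
  (− 1 ring H displaced by substituents)
  + CH3 → C:1 H:3
Element totals:
  C: 7
  H: 8
Molecular formula: C7H8.
Molar mass = 92.141 g/mol.
Mass from C: 7 × 12.011 = 84.077 g/mol.
%C = 84.077 / 92.141 × 100 = 91.25%.

91.25%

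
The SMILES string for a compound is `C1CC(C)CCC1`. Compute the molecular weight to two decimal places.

Atom tally by fragment:
  cyclohexane ring core → C:6 H:12
  (− 1 ring H displaced by substituents)
  + CH3 → C:1 H:3
Element totals:
  C: 7
  H: 14
Molecular formula: C7H14.
  M = 7(12.011) + 14(1.008)
    = 84.077 + 14.112 = 98.189

98.19 g/mol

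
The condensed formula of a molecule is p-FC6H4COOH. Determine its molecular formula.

C7H5FO2

Atom tally by fragment:
  benzene ring core → C:6 H:6
  (− 2 ring H displaced by substituents)
  + F → F:1
  + COOH → C:1 H:1 O:2
Element totals:
  C: 7
  H: 5
  F: 1
  O: 2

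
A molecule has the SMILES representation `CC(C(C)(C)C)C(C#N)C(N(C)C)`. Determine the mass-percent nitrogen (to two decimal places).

Atom tally by fragment:
  CH3 → C:1 H:3
  CH(C(CH3)3) → C:5 H:10
  CH(CN) → C:2 H:1 N:1
  CH2N(CH3)2 → C:3 H:8 N:1
Element totals:
  C: 11
  H: 22
  N: 2
Molecular formula: C11H22N2.
Molar mass = 182.311 g/mol.
Mass from N: 2 × 14.007 = 28.014 g/mol.
%N = 28.014 / 182.311 × 100 = 15.37%.

15.37%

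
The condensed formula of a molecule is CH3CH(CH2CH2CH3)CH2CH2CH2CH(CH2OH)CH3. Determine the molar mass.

172.31 g/mol

Atom tally by fragment:
  CH3 → C:1 H:3
  CH(CH2CH2CH3) → C:4 H:8
  CH2 → C:1 H:2
  CH2 → C:1 H:2
  CH2 → C:1 H:2
  CH(CH2OH) → C:2 H:4 O:1
  CH3 → C:1 H:3
Element totals:
  C: 11
  H: 24
  O: 1
Molecular formula: C11H24O.
  M = 11(12.011) + 24(1.008) + 15.999
    = 132.121 + 24.192 + 15.999 = 172.312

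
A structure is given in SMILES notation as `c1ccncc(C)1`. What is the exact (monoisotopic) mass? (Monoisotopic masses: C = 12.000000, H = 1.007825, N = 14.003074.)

93.0578

Atom tally by fragment:
  pyridine ring core → C:5 H:5 N:1
  (− 1 ring H displaced by substituents)
  + CH3 → C:1 H:3
Element totals:
  C: 6
  H: 7
  N: 1
Molecular formula: C6H7N.
  M = 6(12.0) + 7(1.007825) + 14.003074
    = 72.000000 + 7.054775 + 14.003074 = 93.057849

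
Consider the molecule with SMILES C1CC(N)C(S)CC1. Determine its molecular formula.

C6H13NS

Atom tally by fragment:
  cyclohexane ring core → C:6 H:12
  (− 2 ring H displaced by substituents)
  + NH2 → N:1 H:2
  + SH → S:1 H:1
Element totals:
  C: 6
  H: 13
  N: 1
  S: 1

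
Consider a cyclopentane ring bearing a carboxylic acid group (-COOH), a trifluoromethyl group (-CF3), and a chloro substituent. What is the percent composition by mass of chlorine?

Atom tally by fragment:
  cyclopentane ring core → C:5 H:10
  (− 3 ring H displaced by substituents)
  + COOH → C:1 H:1 O:2
  + CF3 → C:1 F:3
  + Cl → Cl:1
Element totals:
  C: 7
  H: 8
  Cl: 1
  F: 3
  O: 2
Molecular formula: C7H8ClF3O2.
Molar mass = 216.583 g/mol.
Mass from Cl: 1 × 35.45 = 35.450 g/mol.
%Cl = 35.450 / 216.583 × 100 = 16.37%.

16.37%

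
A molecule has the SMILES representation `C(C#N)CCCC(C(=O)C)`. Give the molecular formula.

C8H13NO

Atom tally by fragment:
  NCCH2 → C:2 H:2 N:1
  CH2 → C:1 H:2
  CH2 → C:1 H:2
  CH2 → C:1 H:2
  CH2COCH3 → C:3 H:5 O:1
Element totals:
  C: 8
  H: 13
  N: 1
  O: 1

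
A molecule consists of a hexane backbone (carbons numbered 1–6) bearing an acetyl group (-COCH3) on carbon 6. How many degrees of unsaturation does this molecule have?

1

Atom tally by fragment:
  CH3 → C:1 H:3
  CH2 → C:1 H:2
  CH2 → C:1 H:2
  CH2 → C:1 H:2
  CH2 → C:1 H:2
  CH2COCH3 → C:3 H:5 O:1
Element totals:
  C: 8
  H: 16
  O: 1
Molecular formula: C8H16O.
DoU = (2C + 2 + N − H − X) / 2 = (2·8 + 2 + 0 − 16 − 0) / 2 = 1.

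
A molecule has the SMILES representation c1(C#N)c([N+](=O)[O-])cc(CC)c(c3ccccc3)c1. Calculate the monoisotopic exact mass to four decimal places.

Atom tally by fragment:
  benzene ring core → C:6 H:6
  (− 4 ring H displaced by substituents)
  + CN → C:1 N:1
  + NO2 → N:1 O:2
  + C2H5 → C:2 H:5
  + C6H5 → C:6 H:5
Element totals:
  C: 15
  H: 12
  N: 2
  O: 2
Molecular formula: C15H12N2O2.
  M = 15(12.0) + 12(1.007825) + 2(14.003074) + 2(15.994915)
    = 180.000000 + 12.093900 + 28.006148 + 31.989830 = 252.089878

252.0899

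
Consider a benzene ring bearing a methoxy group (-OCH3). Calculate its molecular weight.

108.14 g/mol

Atom tally by fragment:
  benzene ring core → C:6 H:6
  (− 1 ring H displaced by substituents)
  + OCH3 → C:1 H:3 O:1
Element totals:
  C: 7
  H: 8
  O: 1
Molecular formula: C7H8O.
  M = 7(12.011) + 8(1.008) + 15.999
    = 84.077 + 8.064 + 15.999 = 108.140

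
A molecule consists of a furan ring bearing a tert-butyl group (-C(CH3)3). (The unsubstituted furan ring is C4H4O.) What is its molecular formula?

C8H12O

Atom tally by fragment:
  furan ring core → C:4 H:4 O:1
  (− 1 ring H displaced by substituents)
  + C(CH3)3 → C:4 H:9
Element totals:
  C: 8
  H: 12
  O: 1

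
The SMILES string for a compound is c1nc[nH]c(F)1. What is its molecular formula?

C3H3FN2

Atom tally by fragment:
  imidazole ring core → C:3 H:4 N:2
  (− 1 ring H displaced by substituents)
  + F → F:1
Element totals:
  C: 3
  H: 3
  F: 1
  N: 2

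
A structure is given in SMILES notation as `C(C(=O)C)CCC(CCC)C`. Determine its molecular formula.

C10H20O

Atom tally by fragment:
  CH3COCH2 → C:3 H:5 O:1
  CH2 → C:1 H:2
  CH2 → C:1 H:2
  CH(CH2CH2CH3) → C:4 H:8
  CH3 → C:1 H:3
Element totals:
  C: 10
  H: 20
  O: 1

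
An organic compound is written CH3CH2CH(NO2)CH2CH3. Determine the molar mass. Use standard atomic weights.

117.15 g/mol

Element totals:
  C: 5
  H: 11
  N: 1
  O: 2
Molecular formula: C5H11NO2.
  M = 5(12.011) + 11(1.008) + 14.007 + 2(15.999)
    = 60.055 + 11.088 + 14.007 + 31.998 = 117.148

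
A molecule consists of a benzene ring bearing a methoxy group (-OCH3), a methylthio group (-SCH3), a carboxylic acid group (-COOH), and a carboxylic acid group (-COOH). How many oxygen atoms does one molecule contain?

Atom tally by fragment:
  benzene ring core → C:6 H:6
  (− 4 ring H displaced by substituents)
  + OCH3 → C:1 H:3 O:1
  + SCH3 → C:1 H:3 S:1
  + COOH → C:1 H:1 O:2
  + COOH → C:1 H:1 O:2
Element totals:
  C: 10
  H: 10
  O: 5
  S: 1

5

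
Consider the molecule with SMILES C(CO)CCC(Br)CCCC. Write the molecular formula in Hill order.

Atom tally by fragment:
  HOCH2CH2 → C:2 H:5 O:1
  CH2 → C:1 H:2
  CH2 → C:1 H:2
  CH(Br) → C:1 H:1 Br:1
  CH2 → C:1 H:2
  CH2 → C:1 H:2
  CH2 → C:1 H:2
  CH3 → C:1 H:3
Element totals:
  C: 9
  H: 19
  Br: 1
  O: 1

C9H19BrO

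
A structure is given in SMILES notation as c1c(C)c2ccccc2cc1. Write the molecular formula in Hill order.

Atom tally by fragment:
  naphthalene ring system core → C:10 H:8
  (− 1 ring H displaced by substituents)
  + CH3 → C:1 H:3
Element totals:
  C: 11
  H: 10

C11H10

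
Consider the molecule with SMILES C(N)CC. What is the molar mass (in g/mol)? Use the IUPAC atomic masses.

59.11 g/mol

Atom tally by fragment:
  H2NCH2 → C:1 H:4 N:1
  CH2 → C:1 H:2
  CH3 → C:1 H:3
Element totals:
  C: 3
  H: 9
  N: 1
Molecular formula: C3H9N.
  M = 3(12.011) + 9(1.008) + 14.007
    = 36.033 + 9.072 + 14.007 = 59.112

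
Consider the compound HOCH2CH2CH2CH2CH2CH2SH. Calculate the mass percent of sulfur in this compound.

Atom tally by fragment:
  HOCH2 → C:1 H:3 O:1
  CH2 → C:1 H:2
  CH2 → C:1 H:2
  CH2 → C:1 H:2
  CH2 → C:1 H:2
  CH2SH → C:1 H:3 S:1
Element totals:
  C: 6
  H: 14
  O: 1
  S: 1
Molecular formula: C6H14OS.
Molar mass = 134.237 g/mol.
Mass from S: 1 × 32.06 = 32.060 g/mol.
%S = 32.060 / 134.237 × 100 = 23.88%.

23.88%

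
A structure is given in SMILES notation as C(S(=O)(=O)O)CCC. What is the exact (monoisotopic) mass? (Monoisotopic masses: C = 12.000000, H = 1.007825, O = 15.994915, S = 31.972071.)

Atom tally by fragment:
  HO3SCH2 → C:1 H:3 S:1 O:3
  CH2 → C:1 H:2
  CH2 → C:1 H:2
  CH3 → C:1 H:3
Element totals:
  C: 4
  H: 10
  O: 3
  S: 1
Molecular formula: C4H10O3S.
  M = 4(12.0) + 10(1.007825) + 3(15.994915) + 31.972071
    = 48.000000 + 10.078250 + 47.984745 + 31.972071 = 138.035066

138.0351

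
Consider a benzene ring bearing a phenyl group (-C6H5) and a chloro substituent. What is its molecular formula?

C12H9Cl

Atom tally by fragment:
  benzene ring core → C:6 H:6
  (− 2 ring H displaced by substituents)
  + C6H5 → C:6 H:5
  + Cl → Cl:1
Element totals:
  C: 12
  H: 9
  Cl: 1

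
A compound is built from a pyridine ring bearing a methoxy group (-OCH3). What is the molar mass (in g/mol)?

Atom tally by fragment:
  pyridine ring core → C:5 H:5 N:1
  (− 1 ring H displaced by substituents)
  + OCH3 → C:1 H:3 O:1
Element totals:
  C: 6
  H: 7
  N: 1
  O: 1
Molecular formula: C6H7NO.
  M = 6(12.011) + 7(1.008) + 14.007 + 15.999
    = 72.066 + 7.056 + 14.007 + 15.999 = 109.128

109.13 g/mol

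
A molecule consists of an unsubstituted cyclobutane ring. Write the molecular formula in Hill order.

C4H8

Atom tally by fragment:
  cyclobutane ring core → C:4 H:8
Element totals:
  C: 4
  H: 8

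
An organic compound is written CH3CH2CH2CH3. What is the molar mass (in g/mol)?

Atom tally by fragment:
  CH3 → C:1 H:3
  CH2 → C:1 H:2
  CH2 → C:1 H:2
  CH3 → C:1 H:3
Element totals:
  C: 4
  H: 10
Molecular formula: C4H10.
  M = 4(12.011) + 10(1.008)
    = 48.044 + 10.080 = 58.124

58.12 g/mol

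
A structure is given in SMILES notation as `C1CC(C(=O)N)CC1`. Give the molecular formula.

C6H11NO

Atom tally by fragment:
  cyclopentane ring core → C:5 H:10
  (− 1 ring H displaced by substituents)
  + CONH2 → C:1 H:2 O:1 N:1
Element totals:
  C: 6
  H: 11
  N: 1
  O: 1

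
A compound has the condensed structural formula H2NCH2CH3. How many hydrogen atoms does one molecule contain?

7

Atom tally by fragment:
  H2NCH2 → C:1 H:4 N:1
  CH3 → C:1 H:3
Element totals:
  C: 2
  H: 7
  N: 1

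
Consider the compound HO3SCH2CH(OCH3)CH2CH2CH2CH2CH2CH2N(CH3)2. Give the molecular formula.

Atom tally by fragment:
  HO3SCH2 → C:1 H:3 S:1 O:3
  CH(OCH3) → C:2 H:4 O:1
  CH2 → C:1 H:2
  CH2 → C:1 H:2
  CH2 → C:1 H:2
  CH2 → C:1 H:2
  CH2 → C:1 H:2
  CH2N(CH3)2 → C:3 H:8 N:1
Element totals:
  C: 11
  H: 25
  N: 1
  O: 4
  S: 1

C11H25NO4S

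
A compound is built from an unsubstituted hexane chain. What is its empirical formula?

C3H7

Atom tally by fragment:
  CH3 → C:1 H:3
  CH2 → C:1 H:2
  CH2 → C:1 H:2
  CH2 → C:1 H:2
  CH2 → C:1 H:2
  CH3 → C:1 H:3
Element totals:
  C: 6
  H: 14
Molecular formula: C6H14.
gcd of subscripts = 2; dividing each by 2:
  C: 6/2 = 3
  H: 14/2 = 7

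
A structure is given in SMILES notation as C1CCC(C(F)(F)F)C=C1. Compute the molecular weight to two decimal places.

Atom tally by fragment:
  cyclohexene ring core → C:6 H:10
  (− 1 ring H displaced by substituents)
  + CF3 → C:1 F:3
Element totals:
  C: 7
  H: 9
  F: 3
Molecular formula: C7H9F3.
  M = 7(12.011) + 9(1.008) + 3(18.998)
    = 84.077 + 9.072 + 56.994 = 150.143

150.14 g/mol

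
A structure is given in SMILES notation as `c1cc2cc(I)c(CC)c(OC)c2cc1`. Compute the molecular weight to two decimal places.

Atom tally by fragment:
  naphthalene ring system core → C:10 H:8
  (− 3 ring H displaced by substituents)
  + I → I:1
  + C2H5 → C:2 H:5
  + OCH3 → C:1 H:3 O:1
Element totals:
  C: 13
  H: 13
  I: 1
  O: 1
Molecular formula: C13H13IO.
  M = 13(12.011) + 13(1.008) + 126.904 + 15.999
    = 156.143 + 13.104 + 126.904 + 15.999 = 312.150

312.15 g/mol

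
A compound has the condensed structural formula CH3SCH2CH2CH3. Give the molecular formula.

C4H10S

Element totals:
  C: 4
  H: 10
  S: 1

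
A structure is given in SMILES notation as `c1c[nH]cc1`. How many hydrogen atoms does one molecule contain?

5

Atom tally by fragment:
  pyrrole ring core → C:4 H:5 N:1
Element totals:
  C: 4
  H: 5
  N: 1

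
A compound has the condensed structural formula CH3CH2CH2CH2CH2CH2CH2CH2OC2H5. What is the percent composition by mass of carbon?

Atom tally by fragment:
  CH3 → C:1 H:3
  CH2 → C:1 H:2
  CH2 → C:1 H:2
  CH2 → C:1 H:2
  CH2 → C:1 H:2
  CH2 → C:1 H:2
  CH2 → C:1 H:2
  CH2OC2H5 → C:3 H:7 O:1
Element totals:
  C: 10
  H: 22
  O: 1
Molecular formula: C10H22O.
Molar mass = 158.285 g/mol.
Mass from C: 10 × 12.011 = 120.110 g/mol.
%C = 120.110 / 158.285 × 100 = 75.88%.

75.88%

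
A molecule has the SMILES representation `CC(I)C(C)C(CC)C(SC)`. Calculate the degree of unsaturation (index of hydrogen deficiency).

Atom tally by fragment:
  CH3 → C:1 H:3
  CH(I) → C:1 H:1 I:1
  CH(CH3) → C:2 H:4
  CH(C2H5) → C:3 H:6
  CH2SCH3 → C:2 H:5 S:1
Element totals:
  C: 9
  H: 19
  I: 1
  S: 1
Molecular formula: C9H19IS.
DoU = (2C + 2 + N − H − X) / 2 = (2·9 + 2 + 0 − 19 − 1) / 2 = 0.

0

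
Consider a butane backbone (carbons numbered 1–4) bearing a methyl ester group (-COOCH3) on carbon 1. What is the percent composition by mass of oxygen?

Atom tally by fragment:
  CH3OOCCH2 → C:3 H:5 O:2
  CH2 → C:1 H:2
  CH2 → C:1 H:2
  CH3 → C:1 H:3
Element totals:
  C: 6
  H: 12
  O: 2
Molecular formula: C6H12O2.
Molar mass = 116.160 g/mol.
Mass from O: 2 × 15.999 = 31.998 g/mol.
%O = 31.998 / 116.160 × 100 = 27.55%.

27.55%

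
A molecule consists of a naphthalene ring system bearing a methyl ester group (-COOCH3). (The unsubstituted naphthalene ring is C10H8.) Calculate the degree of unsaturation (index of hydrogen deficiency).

Atom tally by fragment:
  naphthalene ring system core → C:10 H:8
  (− 1 ring H displaced by substituents)
  + COOCH3 → C:2 H:3 O:2
Element totals:
  C: 12
  H: 10
  O: 2
Molecular formula: C12H10O2.
DoU = (2C + 2 + N − H − X) / 2 = (2·12 + 2 + 0 − 10 − 0) / 2 = 8.

8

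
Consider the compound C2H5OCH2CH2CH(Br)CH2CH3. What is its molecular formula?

Atom tally by fragment:
  C2H5OCH2 → C:3 H:7 O:1
  CH2 → C:1 H:2
  CH(Br) → C:1 H:1 Br:1
  CH2 → C:1 H:2
  CH3 → C:1 H:3
Element totals:
  C: 7
  H: 15
  Br: 1
  O: 1

C7H15BrO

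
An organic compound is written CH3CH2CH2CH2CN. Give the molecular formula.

Element totals:
  C: 5
  H: 9
  N: 1

C5H9N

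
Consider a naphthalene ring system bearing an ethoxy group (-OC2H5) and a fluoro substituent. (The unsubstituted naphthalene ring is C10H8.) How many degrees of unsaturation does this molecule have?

Atom tally by fragment:
  naphthalene ring system core → C:10 H:8
  (− 2 ring H displaced by substituents)
  + OC2H5 → C:2 H:5 O:1
  + F → F:1
Element totals:
  C: 12
  H: 11
  F: 1
  O: 1
Molecular formula: C12H11FO.
DoU = (2C + 2 + N − H − X) / 2 = (2·12 + 2 + 0 − 11 − 1) / 2 = 7.

7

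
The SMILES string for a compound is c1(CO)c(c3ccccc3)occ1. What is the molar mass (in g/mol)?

174.20 g/mol

Atom tally by fragment:
  furan ring core → C:4 H:4 O:1
  (− 2 ring H displaced by substituents)
  + CH2OH → C:1 H:3 O:1
  + C6H5 → C:6 H:5
Element totals:
  C: 11
  H: 10
  O: 2
Molecular formula: C11H10O2.
  M = 11(12.011) + 10(1.008) + 2(15.999)
    = 132.121 + 10.080 + 31.998 = 174.199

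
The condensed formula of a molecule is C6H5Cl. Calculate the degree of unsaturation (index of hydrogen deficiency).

4

Atom tally by fragment:
  benzene ring core → C:6 H:6
  (− 1 ring H displaced by substituents)
  + Cl → Cl:1
Element totals:
  C: 6
  H: 5
  Cl: 1
Molecular formula: C6H5Cl.
DoU = (2C + 2 + N − H − X) / 2 = (2·6 + 2 + 0 − 5 − 1) / 2 = 4.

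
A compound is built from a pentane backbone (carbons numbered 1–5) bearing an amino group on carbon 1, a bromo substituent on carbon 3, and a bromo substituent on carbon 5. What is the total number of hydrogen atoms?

11

Atom tally by fragment:
  H2NCH2 → C:1 H:4 N:1
  CH2 → C:1 H:2
  CH(Br) → C:1 H:1 Br:1
  CH2 → C:1 H:2
  CH2Br → C:1 H:2 Br:1
Element totals:
  C: 5
  H: 11
  Br: 2
  N: 1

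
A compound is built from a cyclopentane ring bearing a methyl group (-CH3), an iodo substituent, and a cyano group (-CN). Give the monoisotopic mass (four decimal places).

234.9858

Atom tally by fragment:
  cyclopentane ring core → C:5 H:10
  (− 3 ring H displaced by substituents)
  + CH3 → C:1 H:3
  + I → I:1
  + CN → C:1 N:1
Element totals:
  C: 7
  H: 10
  I: 1
  N: 1
Molecular formula: C7H10IN.
  M = 7(12.0) + 10(1.007825) + 126.904472 + 14.003074
    = 84.000000 + 10.078250 + 126.904472 + 14.003074 = 234.985796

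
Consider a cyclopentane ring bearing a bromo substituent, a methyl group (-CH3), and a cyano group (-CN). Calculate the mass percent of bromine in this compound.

Atom tally by fragment:
  cyclopentane ring core → C:5 H:10
  (− 3 ring H displaced by substituents)
  + Br → Br:1
  + CH3 → C:1 H:3
  + CN → C:1 N:1
Element totals:
  C: 7
  H: 10
  Br: 1
  N: 1
Molecular formula: C7H10BrN.
Molar mass = 188.068 g/mol.
Mass from Br: 1 × 79.904 = 79.904 g/mol.
%Br = 79.904 / 188.068 × 100 = 42.49%.

42.49%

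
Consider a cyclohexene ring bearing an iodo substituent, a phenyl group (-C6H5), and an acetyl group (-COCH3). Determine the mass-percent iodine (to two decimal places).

Atom tally by fragment:
  cyclohexene ring core → C:6 H:10
  (− 3 ring H displaced by substituents)
  + I → I:1
  + C6H5 → C:6 H:5
  + COCH3 → C:2 H:3 O:1
Element totals:
  C: 14
  H: 15
  I: 1
  O: 1
Molecular formula: C14H15IO.
Molar mass = 326.177 g/mol.
Mass from I: 1 × 126.904 = 126.904 g/mol.
%I = 126.904 / 326.177 × 100 = 38.91%.

38.91%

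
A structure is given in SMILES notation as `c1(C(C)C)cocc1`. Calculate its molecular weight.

Atom tally by fragment:
  furan ring core → C:4 H:4 O:1
  (− 1 ring H displaced by substituents)
  + CH(CH3)2 → C:3 H:7
Element totals:
  C: 7
  H: 10
  O: 1
Molecular formula: C7H10O.
  M = 7(12.011) + 10(1.008) + 15.999
    = 84.077 + 10.080 + 15.999 = 110.156

110.16 g/mol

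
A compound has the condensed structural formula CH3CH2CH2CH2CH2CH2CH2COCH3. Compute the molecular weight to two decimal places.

Atom tally by fragment:
  CH3 → C:1 H:3
  CH2 → C:1 H:2
  CH2 → C:1 H:2
  CH2 → C:1 H:2
  CH2 → C:1 H:2
  CH2 → C:1 H:2
  CH2COCH3 → C:3 H:5 O:1
Element totals:
  C: 9
  H: 18
  O: 1
Molecular formula: C9H18O.
  M = 9(12.011) + 18(1.008) + 15.999
    = 108.099 + 18.144 + 15.999 = 142.242

142.24 g/mol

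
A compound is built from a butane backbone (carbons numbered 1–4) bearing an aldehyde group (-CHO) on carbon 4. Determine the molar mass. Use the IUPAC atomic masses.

Atom tally by fragment:
  CH3 → C:1 H:3
  CH2 → C:1 H:2
  CH2 → C:1 H:2
  CH2CHO → C:2 H:3 O:1
Element totals:
  C: 5
  H: 10
  O: 1
Molecular formula: C5H10O.
  M = 5(12.011) + 10(1.008) + 15.999
    = 60.055 + 10.080 + 15.999 = 86.134

86.13 g/mol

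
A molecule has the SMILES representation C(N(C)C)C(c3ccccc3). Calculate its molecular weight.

149.24 g/mol

Atom tally by fragment:
  (CH3)2NCH2 → C:3 H:8 N:1
  CH2C6H5 → C:7 H:7
Element totals:
  C: 10
  H: 15
  N: 1
Molecular formula: C10H15N.
  M = 10(12.011) + 15(1.008) + 14.007
    = 120.110 + 15.120 + 14.007 = 149.237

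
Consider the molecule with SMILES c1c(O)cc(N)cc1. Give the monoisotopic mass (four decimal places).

Atom tally by fragment:
  benzene ring core → C:6 H:6
  (− 2 ring H displaced by substituents)
  + OH → O:1 H:1
  + NH2 → N:1 H:2
Element totals:
  C: 6
  H: 7
  N: 1
  O: 1
Molecular formula: C6H7NO.
  M = 6(12.0) + 7(1.007825) + 14.003074 + 15.994915
    = 72.000000 + 7.054775 + 14.003074 + 15.994915 = 109.052764

109.0528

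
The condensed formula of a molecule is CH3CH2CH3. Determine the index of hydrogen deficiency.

Element totals:
  C: 3
  H: 8
Molecular formula: C3H8.
DoU = (2C + 2 + N − H − X) / 2 = (2·3 + 2 + 0 − 8 − 0) / 2 = 0.

0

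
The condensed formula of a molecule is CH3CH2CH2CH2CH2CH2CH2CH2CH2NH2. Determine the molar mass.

143.27 g/mol

Element totals:
  C: 9
  H: 21
  N: 1
Molecular formula: C9H21N.
  M = 9(12.011) + 21(1.008) + 14.007
    = 108.099 + 21.168 + 14.007 = 143.274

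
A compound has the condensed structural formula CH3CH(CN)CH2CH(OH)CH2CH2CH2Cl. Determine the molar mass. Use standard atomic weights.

175.66 g/mol

Atom tally by fragment:
  CH3 → C:1 H:3
  CH(CN) → C:2 H:1 N:1
  CH2 → C:1 H:2
  CH(OH) → C:1 H:2 O:1
  CH2 → C:1 H:2
  CH2 → C:1 H:2
  CH2Cl → C:1 H:2 Cl:1
Element totals:
  C: 8
  H: 14
  Cl: 1
  N: 1
  O: 1
Molecular formula: C8H14ClNO.
  M = 8(12.011) + 14(1.008) + 35.45 + 14.007 + 15.999
    = 96.088 + 14.112 + 35.450 + 14.007 + 15.999 = 175.656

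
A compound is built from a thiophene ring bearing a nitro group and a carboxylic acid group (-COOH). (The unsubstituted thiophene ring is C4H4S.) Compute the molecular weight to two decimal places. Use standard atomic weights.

Atom tally by fragment:
  thiophene ring core → C:4 H:4 S:1
  (− 2 ring H displaced by substituents)
  + NO2 → N:1 O:2
  + COOH → C:1 H:1 O:2
Element totals:
  C: 5
  H: 3
  N: 1
  O: 4
  S: 1
Molecular formula: C5H3NO4S.
  M = 5(12.011) + 3(1.008) + 14.007 + 4(15.999) + 32.06
    = 60.055 + 3.024 + 14.007 + 63.996 + 32.060 = 173.142

173.14 g/mol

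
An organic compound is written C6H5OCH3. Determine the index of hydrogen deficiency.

4

Element totals:
  C: 7
  H: 8
  O: 1
Molecular formula: C7H8O.
DoU = (2C + 2 + N − H − X) / 2 = (2·7 + 2 + 0 − 8 − 0) / 2 = 4.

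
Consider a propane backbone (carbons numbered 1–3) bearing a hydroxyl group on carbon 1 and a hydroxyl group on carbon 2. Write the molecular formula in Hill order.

C3H8O2

Atom tally by fragment:
  HOCH2 → C:1 H:3 O:1
  CH(OH) → C:1 H:2 O:1
  CH3 → C:1 H:3
Element totals:
  C: 3
  H: 8
  O: 2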